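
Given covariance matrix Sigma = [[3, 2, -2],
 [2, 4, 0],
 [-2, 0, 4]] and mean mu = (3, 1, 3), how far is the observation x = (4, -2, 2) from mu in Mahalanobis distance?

Step 1 — centre the observation: (x - mu) = (1, -3, -1).

Step 2 — invert Sigma (cofactor / det for 3×3, or solve directly):
  Sigma^{-1} = [[1, -0.5, 0.5],
 [-0.5, 0.5, -0.25],
 [0.5, -0.25, 0.5]].

Step 3 — form the quadratic (x - mu)^T · Sigma^{-1} · (x - mu):
  Sigma^{-1} · (x - mu) = (2, -1.75, 0.75).
  (x - mu)^T · [Sigma^{-1} · (x - mu)] = (1)·(2) + (-3)·(-1.75) + (-1)·(0.75) = 6.5.

Step 4 — take square root: d = √(6.5) ≈ 2.5495.

d(x, mu) = √(6.5) ≈ 2.5495


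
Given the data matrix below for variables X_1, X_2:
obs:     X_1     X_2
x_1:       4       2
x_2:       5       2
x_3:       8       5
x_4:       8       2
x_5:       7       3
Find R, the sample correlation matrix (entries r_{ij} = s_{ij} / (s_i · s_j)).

Step 1 — column means:
  mean(X_1) = (4 + 5 + 8 + 8 + 7) / 5 = 32/5 = 6.4
  mean(X_2) = (2 + 2 + 5 + 2 + 3) / 5 = 14/5 = 2.8

Step 2 — sample variances and covariances s[i,j] = (1/(n-1)) · Σ_k (x_{k,i} - mean_i) · (x_{k,j} - mean_j), with n-1 = 4:
  s[X_1,X_1] = ((-2.4)·(-2.4) + (-1.4)·(-1.4) + (1.6)·(1.6) + (1.6)·(1.6) + (0.6)·(0.6)) / 4 = 13.2/4 = 3.3
  s[X_1,X_2] = ((-2.4)·(-0.8) + (-1.4)·(-0.8) + (1.6)·(2.2) + (1.6)·(-0.8) + (0.6)·(0.2)) / 4 = 5.4/4 = 1.35
  s[X_2,X_2] = ((-0.8)·(-0.8) + (-0.8)·(-0.8) + (2.2)·(2.2) + (-0.8)·(-0.8) + (0.2)·(0.2)) / 4 = 6.8/4 = 1.7
  Sample standard deviations s_i = √(s[i,i]):
  s(X_1) = √(3.3) = 1.8166
  s(X_2) = √(1.7) = 1.3038

Step 3 — r_{ij} = s_{ij} / (s_i · s_j):
  r[X_1,X_1] = 1 (diagonal).
  r[X_1,X_2] = 1.35 / (1.8166 · 1.3038) = 1.35 / 2.3685 = 0.57
  r[X_2,X_2] = 1 (diagonal).

R is symmetric with unit diagonal. Assembling:

R = [[1, 0.57],
 [0.57, 1]]


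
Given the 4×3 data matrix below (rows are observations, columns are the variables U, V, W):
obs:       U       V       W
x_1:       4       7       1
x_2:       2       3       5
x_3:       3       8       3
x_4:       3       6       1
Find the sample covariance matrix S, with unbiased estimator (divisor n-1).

Step 1 — column means:
  mean(U) = (4 + 2 + 3 + 3) / 4 = 12/4 = 3
  mean(V) = (7 + 3 + 8 + 6) / 4 = 24/4 = 6
  mean(W) = (1 + 5 + 3 + 1) / 4 = 10/4 = 2.5

Step 2 — sample covariance S[i,j] = (1/(n-1)) · Σ_k (x_{k,i} - mean_i) · (x_{k,j} - mean_j), with n-1 = 3.
  S[U,U] = ((1)·(1) + (-1)·(-1) + (0)·(0) + (0)·(0)) / 3 = 2/3 = 0.6667
  S[U,V] = ((1)·(1) + (-1)·(-3) + (0)·(2) + (0)·(0)) / 3 = 4/3 = 1.3333
  S[U,W] = ((1)·(-1.5) + (-1)·(2.5) + (0)·(0.5) + (0)·(-1.5)) / 3 = -4/3 = -1.3333
  S[V,V] = ((1)·(1) + (-3)·(-3) + (2)·(2) + (0)·(0)) / 3 = 14/3 = 4.6667
  S[V,W] = ((1)·(-1.5) + (-3)·(2.5) + (2)·(0.5) + (0)·(-1.5)) / 3 = -8/3 = -2.6667
  S[W,W] = ((-1.5)·(-1.5) + (2.5)·(2.5) + (0.5)·(0.5) + (-1.5)·(-1.5)) / 3 = 11/3 = 3.6667

S is symmetric (S[j,i] = S[i,j]). Assembling:

S = [[0.6667, 1.3333, -1.3333],
 [1.3333, 4.6667, -2.6667],
 [-1.3333, -2.6667, 3.6667]]


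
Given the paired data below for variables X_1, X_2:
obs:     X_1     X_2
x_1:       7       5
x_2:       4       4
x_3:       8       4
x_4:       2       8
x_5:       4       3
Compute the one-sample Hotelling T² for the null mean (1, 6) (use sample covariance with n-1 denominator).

Step 1 — sample mean vector:
  mean(X_1) = (7 + 4 + 8 + 2 + 4) / 5 = 25/5 = 5
  mean(X_2) = (5 + 4 + 4 + 8 + 3) / 5 = 24/5 = 4.8
  x̄ = (5, 4.8),  deviation x̄ - mu_0 = (5, 4.8) - (1, 6) = (4, -1.2).

Step 2 — sample covariance matrix, S[i,j] = (1/(n-1)) · Σ_k (x_{k,i} - mean_i) · (x_{k,j} - mean_j), divisor n-1 = 4:
  S[X_1,X_1] = ((2)·(2) + (-1)·(-1) + (3)·(3) + (-3)·(-3) + (-1)·(-1)) / 4 = 24/4 = 6
  S[X_1,X_2] = ((2)·(0.2) + (-1)·(-0.8) + (3)·(-0.8) + (-3)·(3.2) + (-1)·(-1.8)) / 4 = -9/4 = -2.25
  S[X_2,X_2] = ((0.2)·(0.2) + (-0.8)·(-0.8) + (-0.8)·(-0.8) + (3.2)·(3.2) + (-1.8)·(-1.8)) / 4 = 14.8/4 = 3.7
  S = [[6, -2.25],
 [-2.25, 3.7]].

Step 3 — invert S. det(S) = 6·3.7 - (-2.25)² = 17.1375.
  S^{-1} = (1/det) · [[d, -b], [-b, a]] = [[0.2159, 0.1313],
 [0.1313, 0.3501]].

Step 4 — quadratic form (x̄ - mu_0)^T · S^{-1} · (x̄ - mu_0):
  S^{-1} · (x̄ - mu_0) = (0.7061, 0.105),
  (x̄ - mu_0)^T · [...] = (4)·(0.7061) + (-1.2)·(0.105) = 2.6982.

Step 5 — scale by n: T² = 5 · 2.6982 = 13.4909.

T² ≈ 13.4909


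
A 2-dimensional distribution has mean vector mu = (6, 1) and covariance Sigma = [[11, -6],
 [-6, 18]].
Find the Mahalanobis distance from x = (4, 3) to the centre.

Step 1 — centre the observation: (x - mu) = (-2, 2).

Step 2 — invert Sigma. det(Sigma) = 11·18 - (-6)² = 162.
  Sigma^{-1} = (1/det) · [[d, -b], [-b, a]] = [[0.1111, 0.037],
 [0.037, 0.0679]].

Step 3 — form the quadratic (x - mu)^T · Sigma^{-1} · (x - mu):
  Sigma^{-1} · (x - mu) = (-0.1481, 0.0617).
  (x - mu)^T · [Sigma^{-1} · (x - mu)] = (-2)·(-0.1481) + (2)·(0.0617) = 0.4198.

Step 4 — take square root: d = √(0.4198) ≈ 0.6479.

d(x, mu) = √(0.4198) ≈ 0.6479


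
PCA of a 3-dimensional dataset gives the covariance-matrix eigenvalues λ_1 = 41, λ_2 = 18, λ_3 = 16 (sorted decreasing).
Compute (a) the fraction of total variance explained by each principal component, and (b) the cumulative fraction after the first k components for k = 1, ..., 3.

Step 1 — total variance = trace(Sigma) = Σ λ_i = 41 + 18 + 16 = 75.

Step 2 — fraction explained by component i = λ_i / Σ λ:
  PC1: 41/75 = 0.5467
  PC2: 18/75 = 0.24
  PC3: 16/75 = 0.2133

Step 3 — cumulative fraction after k components = (λ_1 + ... + λ_k) / Σ λ:
  k = 1: 41/75 = 0.5467
  k = 2: (41 + 18)/75 = 59/75 = 0.7867
  k = 3: (41 + 18 + 16)/75 = 75/75 = 1

Summary (fraction, with percent):

explained: PC1 0.5467 (54.67%), PC2 0.24 (24%), PC3 0.2133 (21.33%);  cumulative: 0.5467, 0.7867, 1


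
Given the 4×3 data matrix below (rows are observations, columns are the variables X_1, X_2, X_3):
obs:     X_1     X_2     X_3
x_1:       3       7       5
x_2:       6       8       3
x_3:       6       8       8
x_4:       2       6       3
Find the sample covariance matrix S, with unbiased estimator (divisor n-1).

Step 1 — column means:
  mean(X_1) = (3 + 6 + 6 + 2) / 4 = 17/4 = 4.25
  mean(X_2) = (7 + 8 + 8 + 6) / 4 = 29/4 = 7.25
  mean(X_3) = (5 + 3 + 8 + 3) / 4 = 19/4 = 4.75

Step 2 — sample covariance S[i,j] = (1/(n-1)) · Σ_k (x_{k,i} - mean_i) · (x_{k,j} - mean_j), with n-1 = 3.
  S[X_1,X_1] = ((-1.25)·(-1.25) + (1.75)·(1.75) + (1.75)·(1.75) + (-2.25)·(-2.25)) / 3 = 12.75/3 = 4.25
  S[X_1,X_2] = ((-1.25)·(-0.25) + (1.75)·(0.75) + (1.75)·(0.75) + (-2.25)·(-1.25)) / 3 = 5.75/3 = 1.9167
  S[X_1,X_3] = ((-1.25)·(0.25) + (1.75)·(-1.75) + (1.75)·(3.25) + (-2.25)·(-1.75)) / 3 = 6.25/3 = 2.0833
  S[X_2,X_2] = ((-0.25)·(-0.25) + (0.75)·(0.75) + (0.75)·(0.75) + (-1.25)·(-1.25)) / 3 = 2.75/3 = 0.9167
  S[X_2,X_3] = ((-0.25)·(0.25) + (0.75)·(-1.75) + (0.75)·(3.25) + (-1.25)·(-1.75)) / 3 = 3.25/3 = 1.0833
  S[X_3,X_3] = ((0.25)·(0.25) + (-1.75)·(-1.75) + (3.25)·(3.25) + (-1.75)·(-1.75)) / 3 = 16.75/3 = 5.5833

S is symmetric (S[j,i] = S[i,j]). Assembling:

S = [[4.25, 1.9167, 2.0833],
 [1.9167, 0.9167, 1.0833],
 [2.0833, 1.0833, 5.5833]]


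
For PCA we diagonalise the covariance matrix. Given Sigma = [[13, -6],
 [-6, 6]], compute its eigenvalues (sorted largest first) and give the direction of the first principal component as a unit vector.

Step 1 — characteristic polynomial of 2×2 Sigma:
  det(Sigma - λI) = λ² - trace · λ + det = 0.
  trace = 13 + 6 = 19, det = 13·6 - (-6)² = 42.
Step 2 — discriminant:
  Δ = trace² - 4·det = 361 - 168 = 193.
Step 3 — eigenvalues:
  λ = (trace ± √Δ)/2 = (19 ± 13.8924)/2,
  λ_1 = 16.4462,  λ_2 = 2.5538.

Step 4 — unit eigenvector for λ_1: solve (Sigma - λ_1 I)v = 0. First row:
  (13 - 16.4462)·v_x + (-6)·v_y = 0, i.e. (-3.4462)·v_x + (-6)·v_y = 0,
  so v ∝ (b, λ_1 - a) = (-6, 3.4462); multiply by -1 so the first entry is positive: u = (6, -3.4462).
  ||u|| = √((6)² + (-3.4462)²) = √(47.8764) ≈ 6.9193,
  v_1 = u/||u|| ≈ (0.8671, -0.4981) (||v_1|| = 1).

λ_1 = 16.4462,  λ_2 = 2.5538;  v_1 ≈ (0.8671, -0.4981)


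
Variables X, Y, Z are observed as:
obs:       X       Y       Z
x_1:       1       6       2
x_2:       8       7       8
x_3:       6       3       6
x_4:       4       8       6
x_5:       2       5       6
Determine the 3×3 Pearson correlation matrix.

Step 1 — column means:
  mean(X) = (1 + 8 + 6 + 4 + 2) / 5 = 21/5 = 4.2
  mean(Y) = (6 + 7 + 3 + 8 + 5) / 5 = 29/5 = 5.8
  mean(Z) = (2 + 8 + 6 + 6 + 6) / 5 = 28/5 = 5.6

Step 2 — sample variances and covariances s[i,j] = (1/(n-1)) · Σ_k (x_{k,i} - mean_i) · (x_{k,j} - mean_j), with n-1 = 4:
  s[X,X] = ((-3.2)·(-3.2) + (3.8)·(3.8) + (1.8)·(1.8) + (-0.2)·(-0.2) + (-2.2)·(-2.2)) / 4 = 32.8/4 = 8.2
  s[X,Y] = ((-3.2)·(0.2) + (3.8)·(1.2) + (1.8)·(-2.8) + (-0.2)·(2.2) + (-2.2)·(-0.8)) / 4 = 0.2/4 = 0.05
  s[X,Z] = ((-3.2)·(-3.6) + (3.8)·(2.4) + (1.8)·(0.4) + (-0.2)·(0.4) + (-2.2)·(0.4)) / 4 = 20.4/4 = 5.1
  s[Y,Y] = ((0.2)·(0.2) + (1.2)·(1.2) + (-2.8)·(-2.8) + (2.2)·(2.2) + (-0.8)·(-0.8)) / 4 = 14.8/4 = 3.7
  s[Y,Z] = ((0.2)·(-3.6) + (1.2)·(2.4) + (-2.8)·(0.4) + (2.2)·(0.4) + (-0.8)·(0.4)) / 4 = 1.6/4 = 0.4
  s[Z,Z] = ((-3.6)·(-3.6) + (2.4)·(2.4) + (0.4)·(0.4) + (0.4)·(0.4) + (0.4)·(0.4)) / 4 = 19.2/4 = 4.8
  Sample standard deviations s_i = √(s[i,i]):
  s(X) = √(8.2) = 2.8636
  s(Y) = √(3.7) = 1.9235
  s(Z) = √(4.8) = 2.1909

Step 3 — r_{ij} = s_{ij} / (s_i · s_j):
  r[X,X] = 1 (diagonal).
  r[X,Y] = 0.05 / (2.8636 · 1.9235) = 0.05 / 5.5082 = 0.0091
  r[X,Z] = 5.1 / (2.8636 · 2.1909) = 5.1 / 6.2738 = 0.8129
  r[Y,Y] = 1 (diagonal).
  r[Y,Z] = 0.4 / (1.9235 · 2.1909) = 0.4 / 4.2143 = 0.0949
  r[Z,Z] = 1 (diagonal).

R is symmetric with unit diagonal. Assembling:

R = [[1, 0.0091, 0.8129],
 [0.0091, 1, 0.0949],
 [0.8129, 0.0949, 1]]


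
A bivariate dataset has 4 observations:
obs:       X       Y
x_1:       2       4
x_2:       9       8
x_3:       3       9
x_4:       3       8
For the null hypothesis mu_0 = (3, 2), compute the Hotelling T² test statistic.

Step 1 — sample mean vector:
  mean(X) = (2 + 9 + 3 + 3) / 4 = 17/4 = 4.25
  mean(Y) = (4 + 8 + 9 + 8) / 4 = 29/4 = 7.25
  x̄ = (4.25, 7.25),  deviation x̄ - mu_0 = (4.25, 7.25) - (3, 2) = (1.25, 5.25).

Step 2 — sample covariance matrix, S[i,j] = (1/(n-1)) · Σ_k (x_{k,i} - mean_i) · (x_{k,j} - mean_j), divisor n-1 = 3:
  S[X,X] = ((-2.25)·(-2.25) + (4.75)·(4.75) + (-1.25)·(-1.25) + (-1.25)·(-1.25)) / 3 = 30.75/3 = 10.25
  S[X,Y] = ((-2.25)·(-3.25) + (4.75)·(0.75) + (-1.25)·(1.75) + (-1.25)·(0.75)) / 3 = 7.75/3 = 2.5833
  S[Y,Y] = ((-3.25)·(-3.25) + (0.75)·(0.75) + (1.75)·(1.75) + (0.75)·(0.75)) / 3 = 14.75/3 = 4.9167
  S = [[10.25, 2.5833],
 [2.5833, 4.9167]].

Step 3 — invert S. det(S) = 10.25·4.9167 - (2.5833)² = 43.7222.
  S^{-1} = (1/det) · [[d, -b], [-b, a]] = [[0.1125, -0.0591],
 [-0.0591, 0.2344]].

Step 4 — quadratic form (x̄ - mu_0)^T · S^{-1} · (x̄ - mu_0):
  S^{-1} · (x̄ - mu_0) = (-0.1696, 1.1569),
  (x̄ - mu_0)^T · [...] = (1.25)·(-0.1696) + (5.25)·(1.1569) = 5.8618.

Step 5 — scale by n: T² = 4 · 5.8618 = 23.4473.

T² ≈ 23.4473


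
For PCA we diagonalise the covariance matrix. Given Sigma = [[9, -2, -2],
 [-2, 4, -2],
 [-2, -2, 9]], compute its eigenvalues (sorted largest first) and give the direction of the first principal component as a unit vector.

Step 1 — characteristic polynomial p(λ) = det(λI - Sigma) = λ³ - tr·λ² + c_1·λ - det, where tr = trace, c_1 = sum of the principal 2×2 minors, det = det(Sigma):
  tr = 9 + 4 + 9 = 22,
  c_1 = (9·4 - (-2)²) + (9·9 - (-2)²) + (4·9 - (-2)²) = 32 + 77 + 32 = 141,
  det = 9·(4·9 - (-2)²) - (-2)·((-2)·9 - (-2)·(-2)) + (-2)·((-2)·(-2) - 4·(-2)) = 9·(32) - (-2)·(-22) + (-2)·(12) = 220.
  So p(λ) = λ³ - 22λ² + 141λ - 220.
Step 2 — look for an integer root (rational root theorem: any rational root is an integer divisor of 220). Testing λ = 11:
  p(11) = 1331 - 2662 + 1551 - 220 = 0  ✓
  Dividing out (λ - 11): p(λ) = (λ - 11)(λ² - 11λ + 20).
Step 3 — remaining eigenvalues from the quadratic λ² - 11λ + 20 = 0:
  Δ = 11² - 4·20 = 121 - 80 = 41,  λ = (11 ± √41)/2 = (11 ± 6.4031)/2 ≈ 8.7016 or 2.2984.
  Sorted: λ_1 = 11,  λ_2 = 8.7016,  λ_3 = 2.2984  (check: sum = 22 = tr ✓).

Step 4 — unit eigenvector for λ_1 = 11: v spans the null space of (Sigma - λ_1 I), whose rows are
  r_1 = (-2, -2, -2),  r_2 = (-2, -7, -2),  r_3 = (-2, -2, -2).
  v is orthogonal to every row, so take v ∝ r_1 × r_2 = ((-2)·(-2) - (-2)·(-7), (-2)·(-2) - (-2)·(-2), (-2)·(-7) - (-2)·(-2)) = (-10, 0, 10).
  Rescale (divide by 10; multiply by -1 so the first nonzero entry is positive): u = (1, 0, -1).
  ||u|| = √((1)² + (0)² + (-1)²) = √(2) ≈ 1.4142,  v_1 = u/||u|| ≈ (0.7071, 0, -0.7071) (||v_1|| = 1).

λ_1 = 11,  λ_2 = 8.7016,  λ_3 = 2.2984;  v_1 ≈ (0.7071, 0, -0.7071)


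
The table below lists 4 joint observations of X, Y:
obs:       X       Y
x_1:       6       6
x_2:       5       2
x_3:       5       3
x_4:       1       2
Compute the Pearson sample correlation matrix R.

Step 1 — column means:
  mean(X) = (6 + 5 + 5 + 1) / 4 = 17/4 = 4.25
  mean(Y) = (6 + 2 + 3 + 2) / 4 = 13/4 = 3.25

Step 2 — sample variances and covariances s[i,j] = (1/(n-1)) · Σ_k (x_{k,i} - mean_i) · (x_{k,j} - mean_j), with n-1 = 3:
  s[X,X] = ((1.75)·(1.75) + (0.75)·(0.75) + (0.75)·(0.75) + (-3.25)·(-3.25)) / 3 = 14.75/3 = 4.9167
  s[X,Y] = ((1.75)·(2.75) + (0.75)·(-1.25) + (0.75)·(-0.25) + (-3.25)·(-1.25)) / 3 = 7.75/3 = 2.5833
  s[Y,Y] = ((2.75)·(2.75) + (-1.25)·(-1.25) + (-0.25)·(-0.25) + (-1.25)·(-1.25)) / 3 = 10.75/3 = 3.5833
  Sample standard deviations s_i = √(s[i,i]):
  s(X) = √(4.9167) = 2.2174
  s(Y) = √(3.5833) = 1.893

Step 3 — r_{ij} = s_{ij} / (s_i · s_j):
  r[X,X] = 1 (diagonal).
  r[X,Y] = 2.5833 / (2.2174 · 1.893) = 2.5833 / 4.1974 = 0.6155
  r[Y,Y] = 1 (diagonal).

R is symmetric with unit diagonal. Assembling:

R = [[1, 0.6155],
 [0.6155, 1]]


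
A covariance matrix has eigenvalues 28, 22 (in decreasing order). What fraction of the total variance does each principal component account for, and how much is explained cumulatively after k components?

Step 1 — total variance = trace(Sigma) = Σ λ_i = 28 + 22 = 50.

Step 2 — fraction explained by component i = λ_i / Σ λ:
  PC1: 28/50 = 0.56
  PC2: 22/50 = 0.44

Step 3 — cumulative fraction after k components = (λ_1 + ... + λ_k) / Σ λ:
  k = 1: 28/50 = 0.56
  k = 2: (28 + 22)/50 = 50/50 = 1

Summary (fraction, with percent):

explained: PC1 0.56 (56%), PC2 0.44 (44%);  cumulative: 0.56, 1


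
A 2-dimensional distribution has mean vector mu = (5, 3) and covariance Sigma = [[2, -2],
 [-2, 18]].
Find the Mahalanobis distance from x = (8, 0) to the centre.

Step 1 — centre the observation: (x - mu) = (3, -3).

Step 2 — invert Sigma. det(Sigma) = 2·18 - (-2)² = 32.
  Sigma^{-1} = (1/det) · [[d, -b], [-b, a]] = [[0.5625, 0.0625],
 [0.0625, 0.0625]].

Step 3 — form the quadratic (x - mu)^T · Sigma^{-1} · (x - mu):
  Sigma^{-1} · (x - mu) = (1.5, 0).
  (x - mu)^T · [Sigma^{-1} · (x - mu)] = (3)·(1.5) + (-3)·(0) = 4.5.

Step 4 — take square root: d = √(4.5) ≈ 2.1213.

d(x, mu) = √(4.5) ≈ 2.1213


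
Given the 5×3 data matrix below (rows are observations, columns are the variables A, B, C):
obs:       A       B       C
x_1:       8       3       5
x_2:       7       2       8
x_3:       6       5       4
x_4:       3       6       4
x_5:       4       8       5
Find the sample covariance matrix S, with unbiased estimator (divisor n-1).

Step 1 — column means:
  mean(A) = (8 + 7 + 6 + 3 + 4) / 5 = 28/5 = 5.6
  mean(B) = (3 + 2 + 5 + 6 + 8) / 5 = 24/5 = 4.8
  mean(C) = (5 + 8 + 4 + 4 + 5) / 5 = 26/5 = 5.2

Step 2 — sample covariance S[i,j] = (1/(n-1)) · Σ_k (x_{k,i} - mean_i) · (x_{k,j} - mean_j), with n-1 = 4.
  S[A,A] = ((2.4)·(2.4) + (1.4)·(1.4) + (0.4)·(0.4) + (-2.6)·(-2.6) + (-1.6)·(-1.6)) / 4 = 17.2/4 = 4.3
  S[A,B] = ((2.4)·(-1.8) + (1.4)·(-2.8) + (0.4)·(0.2) + (-2.6)·(1.2) + (-1.6)·(3.2)) / 4 = -16.4/4 = -4.1
  S[A,C] = ((2.4)·(-0.2) + (1.4)·(2.8) + (0.4)·(-1.2) + (-2.6)·(-1.2) + (-1.6)·(-0.2)) / 4 = 6.4/4 = 1.6
  S[B,B] = ((-1.8)·(-1.8) + (-2.8)·(-2.8) + (0.2)·(0.2) + (1.2)·(1.2) + (3.2)·(3.2)) / 4 = 22.8/4 = 5.7
  S[B,C] = ((-1.8)·(-0.2) + (-2.8)·(2.8) + (0.2)·(-1.2) + (1.2)·(-1.2) + (3.2)·(-0.2)) / 4 = -9.8/4 = -2.45
  S[C,C] = ((-0.2)·(-0.2) + (2.8)·(2.8) + (-1.2)·(-1.2) + (-1.2)·(-1.2) + (-0.2)·(-0.2)) / 4 = 10.8/4 = 2.7

S is symmetric (S[j,i] = S[i,j]). Assembling:

S = [[4.3, -4.1, 1.6],
 [-4.1, 5.7, -2.45],
 [1.6, -2.45, 2.7]]


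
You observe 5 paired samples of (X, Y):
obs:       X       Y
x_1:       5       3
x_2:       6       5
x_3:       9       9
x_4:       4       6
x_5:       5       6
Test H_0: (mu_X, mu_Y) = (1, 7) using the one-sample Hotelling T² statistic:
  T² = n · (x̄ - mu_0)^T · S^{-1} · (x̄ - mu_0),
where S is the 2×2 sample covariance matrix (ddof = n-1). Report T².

Step 1 — sample mean vector:
  mean(X) = (5 + 6 + 9 + 4 + 5) / 5 = 29/5 = 5.8
  mean(Y) = (3 + 5 + 9 + 6 + 6) / 5 = 29/5 = 5.8
  x̄ = (5.8, 5.8),  deviation x̄ - mu_0 = (5.8, 5.8) - (1, 7) = (4.8, -1.2).

Step 2 — sample covariance matrix, S[i,j] = (1/(n-1)) · Σ_k (x_{k,i} - mean_i) · (x_{k,j} - mean_j), divisor n-1 = 4:
  S[X,X] = ((-0.8)·(-0.8) + (0.2)·(0.2) + (3.2)·(3.2) + (-1.8)·(-1.8) + (-0.8)·(-0.8)) / 4 = 14.8/4 = 3.7
  S[X,Y] = ((-0.8)·(-2.8) + (0.2)·(-0.8) + (3.2)·(3.2) + (-1.8)·(0.2) + (-0.8)·(0.2)) / 4 = 11.8/4 = 2.95
  S[Y,Y] = ((-2.8)·(-2.8) + (-0.8)·(-0.8) + (3.2)·(3.2) + (0.2)·(0.2) + (0.2)·(0.2)) / 4 = 18.8/4 = 4.7
  S = [[3.7, 2.95],
 [2.95, 4.7]].

Step 3 — invert S. det(S) = 3.7·4.7 - (2.95)² = 8.6875.
  S^{-1} = (1/det) · [[d, -b], [-b, a]] = [[0.541, -0.3396],
 [-0.3396, 0.4259]].

Step 4 — quadratic form (x̄ - mu_0)^T · S^{-1} · (x̄ - mu_0):
  S^{-1} · (x̄ - mu_0) = (3.0043, -2.141),
  (x̄ - mu_0)^T · [...] = (4.8)·(3.0043) + (-1.2)·(-2.141) = 16.9899.

Step 5 — scale by n: T² = 5 · 16.9899 = 84.9496.

T² ≈ 84.9496


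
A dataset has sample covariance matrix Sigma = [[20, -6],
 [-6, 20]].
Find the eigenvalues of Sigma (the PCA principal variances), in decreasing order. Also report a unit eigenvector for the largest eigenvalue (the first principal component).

Step 1 — characteristic polynomial of 2×2 Sigma:
  det(Sigma - λI) = λ² - trace · λ + det = 0.
  trace = 20 + 20 = 40, det = 20·20 - (-6)² = 364.
Step 2 — discriminant:
  Δ = trace² - 4·det = 1600 - 1456 = 144.
Step 3 — eigenvalues:
  λ = (trace ± √Δ)/2 = (40 ± 12)/2,
  λ_1 = 26,  λ_2 = 14.

Step 4 — unit eigenvector for λ_1: solve (Sigma - λ_1 I)v = 0. First row:
  (20 - 26)·v_x + (-6)·v_y = 0, i.e. (-6)·v_x + (-6)·v_y = 0,
  so v ∝ (b, λ_1 - a) = (-6, 6); multiply by -1 so the first entry is positive: u = (6, -6).
  ||u|| = √((6)² + (-6)²) = √(72) ≈ 8.4853,
  v_1 = u/||u|| ≈ (0.7071, -0.7071) (||v_1|| = 1).

λ_1 = 26,  λ_2 = 14;  v_1 ≈ (0.7071, -0.7071)


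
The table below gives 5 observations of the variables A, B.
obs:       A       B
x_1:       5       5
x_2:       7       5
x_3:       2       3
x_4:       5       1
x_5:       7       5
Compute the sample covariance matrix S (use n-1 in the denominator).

Step 1 — column means:
  mean(A) = (5 + 7 + 2 + 5 + 7) / 5 = 26/5 = 5.2
  mean(B) = (5 + 5 + 3 + 1 + 5) / 5 = 19/5 = 3.8

Step 2 — sample covariance S[i,j] = (1/(n-1)) · Σ_k (x_{k,i} - mean_i) · (x_{k,j} - mean_j), with n-1 = 4.
  S[A,A] = ((-0.2)·(-0.2) + (1.8)·(1.8) + (-3.2)·(-3.2) + (-0.2)·(-0.2) + (1.8)·(1.8)) / 4 = 16.8/4 = 4.2
  S[A,B] = ((-0.2)·(1.2) + (1.8)·(1.2) + (-3.2)·(-0.8) + (-0.2)·(-2.8) + (1.8)·(1.2)) / 4 = 7.2/4 = 1.8
  S[B,B] = ((1.2)·(1.2) + (1.2)·(1.2) + (-0.8)·(-0.8) + (-2.8)·(-2.8) + (1.2)·(1.2)) / 4 = 12.8/4 = 3.2

S is symmetric (S[j,i] = S[i,j]). Assembling:

S = [[4.2, 1.8],
 [1.8, 3.2]]


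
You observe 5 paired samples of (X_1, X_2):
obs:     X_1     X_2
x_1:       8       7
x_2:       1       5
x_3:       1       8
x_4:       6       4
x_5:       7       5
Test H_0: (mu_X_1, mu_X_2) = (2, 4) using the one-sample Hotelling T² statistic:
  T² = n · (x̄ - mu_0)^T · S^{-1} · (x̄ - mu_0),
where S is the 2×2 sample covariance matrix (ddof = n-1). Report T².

Step 1 — sample mean vector:
  mean(X_1) = (8 + 1 + 1 + 6 + 7) / 5 = 23/5 = 4.6
  mean(X_2) = (7 + 5 + 8 + 4 + 5) / 5 = 29/5 = 5.8
  x̄ = (4.6, 5.8),  deviation x̄ - mu_0 = (4.6, 5.8) - (2, 4) = (2.6, 1.8).

Step 2 — sample covariance matrix, S[i,j] = (1/(n-1)) · Σ_k (x_{k,i} - mean_i) · (x_{k,j} - mean_j), divisor n-1 = 4:
  S[X_1,X_1] = ((3.4)·(3.4) + (-3.6)·(-3.6) + (-3.6)·(-3.6) + (1.4)·(1.4) + (2.4)·(2.4)) / 4 = 45.2/4 = 11.3
  S[X_1,X_2] = ((3.4)·(1.2) + (-3.6)·(-0.8) + (-3.6)·(2.2) + (1.4)·(-1.8) + (2.4)·(-0.8)) / 4 = -5.4/4 = -1.35
  S[X_2,X_2] = ((1.2)·(1.2) + (-0.8)·(-0.8) + (2.2)·(2.2) + (-1.8)·(-1.8) + (-0.8)·(-0.8)) / 4 = 10.8/4 = 2.7
  S = [[11.3, -1.35],
 [-1.35, 2.7]].

Step 3 — invert S. det(S) = 11.3·2.7 - (-1.35)² = 28.6875.
  S^{-1} = (1/det) · [[d, -b], [-b, a]] = [[0.0941, 0.0471],
 [0.0471, 0.3939]].

Step 4 — quadratic form (x̄ - mu_0)^T · S^{-1} · (x̄ - mu_0):
  S^{-1} · (x̄ - mu_0) = (0.3294, 0.8314),
  (x̄ - mu_0)^T · [...] = (2.6)·(0.3294) + (1.8)·(0.8314) = 2.3529.

Step 5 — scale by n: T² = 5 · 2.3529 = 11.7647.

T² ≈ 11.7647


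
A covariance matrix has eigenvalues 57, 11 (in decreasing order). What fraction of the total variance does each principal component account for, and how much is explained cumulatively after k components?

Step 1 — total variance = trace(Sigma) = Σ λ_i = 57 + 11 = 68.

Step 2 — fraction explained by component i = λ_i / Σ λ:
  PC1: 57/68 = 0.8382
  PC2: 11/68 = 0.1618

Step 3 — cumulative fraction after k components = (λ_1 + ... + λ_k) / Σ λ:
  k = 1: 57/68 = 0.8382
  k = 2: (57 + 11)/68 = 68/68 = 1

Summary (fraction, with percent):

explained: PC1 0.8382 (83.82%), PC2 0.1618 (16.18%);  cumulative: 0.8382, 1


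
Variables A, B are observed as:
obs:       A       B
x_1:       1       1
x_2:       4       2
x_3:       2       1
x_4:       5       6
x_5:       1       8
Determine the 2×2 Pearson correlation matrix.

Step 1 — column means:
  mean(A) = (1 + 4 + 2 + 5 + 1) / 5 = 13/5 = 2.6
  mean(B) = (1 + 2 + 1 + 6 + 8) / 5 = 18/5 = 3.6

Step 2 — sample variances and covariances s[i,j] = (1/(n-1)) · Σ_k (x_{k,i} - mean_i) · (x_{k,j} - mean_j), with n-1 = 4:
  s[A,A] = ((-1.6)·(-1.6) + (1.4)·(1.4) + (-0.6)·(-0.6) + (2.4)·(2.4) + (-1.6)·(-1.6)) / 4 = 13.2/4 = 3.3
  s[A,B] = ((-1.6)·(-2.6) + (1.4)·(-1.6) + (-0.6)·(-2.6) + (2.4)·(2.4) + (-1.6)·(4.4)) / 4 = 2.2/4 = 0.55
  s[B,B] = ((-2.6)·(-2.6) + (-1.6)·(-1.6) + (-2.6)·(-2.6) + (2.4)·(2.4) + (4.4)·(4.4)) / 4 = 41.2/4 = 10.3
  Sample standard deviations s_i = √(s[i,i]):
  s(A) = √(3.3) = 1.8166
  s(B) = √(10.3) = 3.2094

Step 3 — r_{ij} = s_{ij} / (s_i · s_j):
  r[A,A] = 1 (diagonal).
  r[A,B] = 0.55 / (1.8166 · 3.2094) = 0.55 / 5.8301 = 0.0943
  r[B,B] = 1 (diagonal).

R is symmetric with unit diagonal. Assembling:

R = [[1, 0.0943],
 [0.0943, 1]]


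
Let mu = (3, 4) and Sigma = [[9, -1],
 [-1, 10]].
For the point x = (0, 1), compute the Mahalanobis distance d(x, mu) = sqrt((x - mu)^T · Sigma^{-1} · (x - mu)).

Step 1 — centre the observation: (x - mu) = (-3, -3).

Step 2 — invert Sigma. det(Sigma) = 9·10 - (-1)² = 89.
  Sigma^{-1} = (1/det) · [[d, -b], [-b, a]] = [[0.1124, 0.0112],
 [0.0112, 0.1011]].

Step 3 — form the quadratic (x - mu)^T · Sigma^{-1} · (x - mu):
  Sigma^{-1} · (x - mu) = (-0.3708, -0.3371).
  (x - mu)^T · [Sigma^{-1} · (x - mu)] = (-3)·(-0.3708) + (-3)·(-0.3371) = 2.1236.

Step 4 — take square root: d = √(2.1236) ≈ 1.4573.

d(x, mu) = √(2.1236) ≈ 1.4573


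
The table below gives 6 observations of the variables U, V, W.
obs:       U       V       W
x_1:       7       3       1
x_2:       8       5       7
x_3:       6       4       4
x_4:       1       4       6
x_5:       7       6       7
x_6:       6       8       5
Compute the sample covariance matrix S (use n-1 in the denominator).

Step 1 — column means:
  mean(U) = (7 + 8 + 6 + 1 + 7 + 6) / 6 = 35/6 = 5.8333
  mean(V) = (3 + 5 + 4 + 4 + 6 + 8) / 6 = 30/6 = 5
  mean(W) = (1 + 7 + 4 + 6 + 7 + 5) / 6 = 30/6 = 5

Step 2 — sample covariance S[i,j] = (1/(n-1)) · Σ_k (x_{k,i} - mean_i) · (x_{k,j} - mean_j), with n-1 = 5.
  S[U,U] = ((1.1667)·(1.1667) + (2.1667)·(2.1667) + (0.1667)·(0.1667) + (-4.8333)·(-4.8333) + (1.1667)·(1.1667) + (0.1667)·(0.1667)) / 5 = 30.8333/5 = 6.1667
  S[U,V] = ((1.1667)·(-2) + (2.1667)·(0) + (0.1667)·(-1) + (-4.8333)·(-1) + (1.1667)·(1) + (0.1667)·(3)) / 5 = 4/5 = 0.8
  S[U,W] = ((1.1667)·(-4) + (2.1667)·(2) + (0.1667)·(-1) + (-4.8333)·(1) + (1.1667)·(2) + (0.1667)·(0)) / 5 = -3/5 = -0.6
  S[V,V] = ((-2)·(-2) + (0)·(0) + (-1)·(-1) + (-1)·(-1) + (1)·(1) + (3)·(3)) / 5 = 16/5 = 3.2
  S[V,W] = ((-2)·(-4) + (0)·(2) + (-1)·(-1) + (-1)·(1) + (1)·(2) + (3)·(0)) / 5 = 10/5 = 2
  S[W,W] = ((-4)·(-4) + (2)·(2) + (-1)·(-1) + (1)·(1) + (2)·(2) + (0)·(0)) / 5 = 26/5 = 5.2

S is symmetric (S[j,i] = S[i,j]). Assembling:

S = [[6.1667, 0.8, -0.6],
 [0.8, 3.2, 2],
 [-0.6, 2, 5.2]]


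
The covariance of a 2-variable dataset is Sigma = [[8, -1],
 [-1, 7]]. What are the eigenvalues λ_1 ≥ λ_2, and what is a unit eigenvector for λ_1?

Step 1 — characteristic polynomial of 2×2 Sigma:
  det(Sigma - λI) = λ² - trace · λ + det = 0.
  trace = 8 + 7 = 15, det = 8·7 - (-1)² = 55.
Step 2 — discriminant:
  Δ = trace² - 4·det = 225 - 220 = 5.
Step 3 — eigenvalues:
  λ = (trace ± √Δ)/2 = (15 ± 2.2361)/2,
  λ_1 = 8.618,  λ_2 = 6.382.

Step 4 — unit eigenvector for λ_1: solve (Sigma - λ_1 I)v = 0. First row:
  (8 - 8.618)·v_x + (-1)·v_y = 0, i.e. (-0.618)·v_x + (-1)·v_y = 0,
  so v ∝ (b, λ_1 - a) = (-1, 0.618); multiply by -1 so the first entry is positive: u = (1, -0.618).
  ||u|| = √((1)² + (-0.618)²) = √(1.382) ≈ 1.1756,
  v_1 = u/||u|| ≈ (0.8507, -0.5257) (||v_1|| = 1).

λ_1 = 8.618,  λ_2 = 6.382;  v_1 ≈ (0.8507, -0.5257)


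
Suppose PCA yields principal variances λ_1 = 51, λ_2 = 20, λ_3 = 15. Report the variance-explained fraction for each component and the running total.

Step 1 — total variance = trace(Sigma) = Σ λ_i = 51 + 20 + 15 = 86.

Step 2 — fraction explained by component i = λ_i / Σ λ:
  PC1: 51/86 = 0.593
  PC2: 20/86 = 0.2326
  PC3: 15/86 = 0.1744

Step 3 — cumulative fraction after k components = (λ_1 + ... + λ_k) / Σ λ:
  k = 1: 51/86 = 0.593
  k = 2: (51 + 20)/86 = 71/86 = 0.8256
  k = 3: (51 + 20 + 15)/86 = 86/86 = 1

Summary (fraction, with percent):

explained: PC1 0.593 (59.3%), PC2 0.2326 (23.26%), PC3 0.1744 (17.44%);  cumulative: 0.593, 0.8256, 1


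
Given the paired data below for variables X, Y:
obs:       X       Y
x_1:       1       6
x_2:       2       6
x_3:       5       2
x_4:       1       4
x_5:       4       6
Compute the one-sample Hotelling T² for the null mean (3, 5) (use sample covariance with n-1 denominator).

Step 1 — sample mean vector:
  mean(X) = (1 + 2 + 5 + 1 + 4) / 5 = 13/5 = 2.6
  mean(Y) = (6 + 6 + 2 + 4 + 6) / 5 = 24/5 = 4.8
  x̄ = (2.6, 4.8),  deviation x̄ - mu_0 = (2.6, 4.8) - (3, 5) = (-0.4, -0.2).

Step 2 — sample covariance matrix, S[i,j] = (1/(n-1)) · Σ_k (x_{k,i} - mean_i) · (x_{k,j} - mean_j), divisor n-1 = 4:
  S[X,X] = ((-1.6)·(-1.6) + (-0.6)·(-0.6) + (2.4)·(2.4) + (-1.6)·(-1.6) + (1.4)·(1.4)) / 4 = 13.2/4 = 3.3
  S[X,Y] = ((-1.6)·(1.2) + (-0.6)·(1.2) + (2.4)·(-2.8) + (-1.6)·(-0.8) + (1.4)·(1.2)) / 4 = -6.4/4 = -1.6
  S[Y,Y] = ((1.2)·(1.2) + (1.2)·(1.2) + (-2.8)·(-2.8) + (-0.8)·(-0.8) + (1.2)·(1.2)) / 4 = 12.8/4 = 3.2
  S = [[3.3, -1.6],
 [-1.6, 3.2]].

Step 3 — invert S. det(S) = 3.3·3.2 - (-1.6)² = 8.
  S^{-1} = (1/det) · [[d, -b], [-b, a]] = [[0.4, 0.2],
 [0.2, 0.4125]].

Step 4 — quadratic form (x̄ - mu_0)^T · S^{-1} · (x̄ - mu_0):
  S^{-1} · (x̄ - mu_0) = (-0.2, -0.1625),
  (x̄ - mu_0)^T · [...] = (-0.4)·(-0.2) + (-0.2)·(-0.1625) = 0.1125.

Step 5 — scale by n: T² = 5 · 0.1125 = 0.5625.

T² ≈ 0.5625


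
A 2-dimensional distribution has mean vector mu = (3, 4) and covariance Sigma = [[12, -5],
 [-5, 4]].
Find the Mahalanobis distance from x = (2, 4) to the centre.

Step 1 — centre the observation: (x - mu) = (-1, 0).

Step 2 — invert Sigma. det(Sigma) = 12·4 - (-5)² = 23.
  Sigma^{-1} = (1/det) · [[d, -b], [-b, a]] = [[0.1739, 0.2174],
 [0.2174, 0.5217]].

Step 3 — form the quadratic (x - mu)^T · Sigma^{-1} · (x - mu):
  Sigma^{-1} · (x - mu) = (-0.1739, -0.2174).
  (x - mu)^T · [Sigma^{-1} · (x - mu)] = (-1)·(-0.1739) + (0)·(-0.2174) = 0.1739.

Step 4 — take square root: d = √(0.1739) ≈ 0.417.

d(x, mu) = √(0.1739) ≈ 0.417


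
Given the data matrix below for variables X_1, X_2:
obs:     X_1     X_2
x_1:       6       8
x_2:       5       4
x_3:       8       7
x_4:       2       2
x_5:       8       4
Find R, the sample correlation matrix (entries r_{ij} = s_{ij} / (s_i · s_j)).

Step 1 — column means:
  mean(X_1) = (6 + 5 + 8 + 2 + 8) / 5 = 29/5 = 5.8
  mean(X_2) = (8 + 4 + 7 + 2 + 4) / 5 = 25/5 = 5

Step 2 — sample variances and covariances s[i,j] = (1/(n-1)) · Σ_k (x_{k,i} - mean_i) · (x_{k,j} - mean_j), with n-1 = 4:
  s[X_1,X_1] = ((0.2)·(0.2) + (-0.8)·(-0.8) + (2.2)·(2.2) + (-3.8)·(-3.8) + (2.2)·(2.2)) / 4 = 24.8/4 = 6.2
  s[X_1,X_2] = ((0.2)·(3) + (-0.8)·(-1) + (2.2)·(2) + (-3.8)·(-3) + (2.2)·(-1)) / 4 = 15/4 = 3.75
  s[X_2,X_2] = ((3)·(3) + (-1)·(-1) + (2)·(2) + (-3)·(-3) + (-1)·(-1)) / 4 = 24/4 = 6
  Sample standard deviations s_i = √(s[i,i]):
  s(X_1) = √(6.2) = 2.49
  s(X_2) = √(6) = 2.4495

Step 3 — r_{ij} = s_{ij} / (s_i · s_j):
  r[X_1,X_1] = 1 (diagonal).
  r[X_1,X_2] = 3.75 / (2.49 · 2.4495) = 3.75 / 6.0992 = 0.6148
  r[X_2,X_2] = 1 (diagonal).

R is symmetric with unit diagonal. Assembling:

R = [[1, 0.6148],
 [0.6148, 1]]


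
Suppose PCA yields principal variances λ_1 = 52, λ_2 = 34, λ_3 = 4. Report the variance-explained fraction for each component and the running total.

Step 1 — total variance = trace(Sigma) = Σ λ_i = 52 + 34 + 4 = 90.

Step 2 — fraction explained by component i = λ_i / Σ λ:
  PC1: 52/90 = 0.5778
  PC2: 34/90 = 0.3778
  PC3: 4/90 = 0.0444

Step 3 — cumulative fraction after k components = (λ_1 + ... + λ_k) / Σ λ:
  k = 1: 52/90 = 0.5778
  k = 2: (52 + 34)/90 = 86/90 = 0.9556
  k = 3: (52 + 34 + 4)/90 = 90/90 = 1

Summary (fraction, with percent):

explained: PC1 0.5778 (57.78%), PC2 0.3778 (37.78%), PC3 0.0444 (4.44%);  cumulative: 0.5778, 0.9556, 1


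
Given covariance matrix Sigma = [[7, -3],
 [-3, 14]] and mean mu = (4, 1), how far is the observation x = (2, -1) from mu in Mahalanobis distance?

Step 1 — centre the observation: (x - mu) = (-2, -2).

Step 2 — invert Sigma. det(Sigma) = 7·14 - (-3)² = 89.
  Sigma^{-1} = (1/det) · [[d, -b], [-b, a]] = [[0.1573, 0.0337],
 [0.0337, 0.0787]].

Step 3 — form the quadratic (x - mu)^T · Sigma^{-1} · (x - mu):
  Sigma^{-1} · (x - mu) = (-0.382, -0.2247).
  (x - mu)^T · [Sigma^{-1} · (x - mu)] = (-2)·(-0.382) + (-2)·(-0.2247) = 1.2135.

Step 4 — take square root: d = √(1.2135) ≈ 1.1016.

d(x, mu) = √(1.2135) ≈ 1.1016


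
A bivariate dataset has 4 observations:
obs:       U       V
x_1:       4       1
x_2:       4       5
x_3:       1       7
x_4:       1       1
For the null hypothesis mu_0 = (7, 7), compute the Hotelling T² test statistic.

Step 1 — sample mean vector:
  mean(U) = (4 + 4 + 1 + 1) / 4 = 10/4 = 2.5
  mean(V) = (1 + 5 + 7 + 1) / 4 = 14/4 = 3.5
  x̄ = (2.5, 3.5),  deviation x̄ - mu_0 = (2.5, 3.5) - (7, 7) = (-4.5, -3.5).

Step 2 — sample covariance matrix, S[i,j] = (1/(n-1)) · Σ_k (x_{k,i} - mean_i) · (x_{k,j} - mean_j), divisor n-1 = 3:
  S[U,U] = ((1.5)·(1.5) + (1.5)·(1.5) + (-1.5)·(-1.5) + (-1.5)·(-1.5)) / 3 = 9/3 = 3
  S[U,V] = ((1.5)·(-2.5) + (1.5)·(1.5) + (-1.5)·(3.5) + (-1.5)·(-2.5)) / 3 = -3/3 = -1
  S[V,V] = ((-2.5)·(-2.5) + (1.5)·(1.5) + (3.5)·(3.5) + (-2.5)·(-2.5)) / 3 = 27/3 = 9
  S = [[3, -1],
 [-1, 9]].

Step 3 — invert S. det(S) = 3·9 - (-1)² = 26.
  S^{-1} = (1/det) · [[d, -b], [-b, a]] = [[0.3462, 0.0385],
 [0.0385, 0.1154]].

Step 4 — quadratic form (x̄ - mu_0)^T · S^{-1} · (x̄ - mu_0):
  S^{-1} · (x̄ - mu_0) = (-1.6923, -0.5769),
  (x̄ - mu_0)^T · [...] = (-4.5)·(-1.6923) + (-3.5)·(-0.5769) = 9.6346.

Step 5 — scale by n: T² = 4 · 9.6346 = 38.5385.

T² ≈ 38.5385


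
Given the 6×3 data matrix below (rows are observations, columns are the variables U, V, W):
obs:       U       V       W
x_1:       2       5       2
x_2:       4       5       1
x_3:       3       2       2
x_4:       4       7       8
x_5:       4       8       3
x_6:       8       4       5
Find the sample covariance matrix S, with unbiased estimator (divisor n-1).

Step 1 — column means:
  mean(U) = (2 + 4 + 3 + 4 + 4 + 8) / 6 = 25/6 = 4.1667
  mean(V) = (5 + 5 + 2 + 7 + 8 + 4) / 6 = 31/6 = 5.1667
  mean(W) = (2 + 1 + 2 + 8 + 3 + 5) / 6 = 21/6 = 3.5

Step 2 — sample covariance S[i,j] = (1/(n-1)) · Σ_k (x_{k,i} - mean_i) · (x_{k,j} - mean_j), with n-1 = 5.
  S[U,U] = ((-2.1667)·(-2.1667) + (-0.1667)·(-0.1667) + (-1.1667)·(-1.1667) + (-0.1667)·(-0.1667) + (-0.1667)·(-0.1667) + (3.8333)·(3.8333)) / 5 = 20.8333/5 = 4.1667
  S[U,V] = ((-2.1667)·(-0.1667) + (-0.1667)·(-0.1667) + (-1.1667)·(-3.1667) + (-0.1667)·(1.8333) + (-0.1667)·(2.8333) + (3.8333)·(-1.1667)) / 5 = -1.1667/5 = -0.2333
  S[U,W] = ((-2.1667)·(-1.5) + (-0.1667)·(-2.5) + (-1.1667)·(-1.5) + (-0.1667)·(4.5) + (-0.1667)·(-0.5) + (3.8333)·(1.5)) / 5 = 10.5/5 = 2.1
  S[V,V] = ((-0.1667)·(-0.1667) + (-0.1667)·(-0.1667) + (-3.1667)·(-3.1667) + (1.8333)·(1.8333) + (2.8333)·(2.8333) + (-1.1667)·(-1.1667)) / 5 = 22.8333/5 = 4.5667
  S[V,W] = ((-0.1667)·(-1.5) + (-0.1667)·(-2.5) + (-3.1667)·(-1.5) + (1.8333)·(4.5) + (2.8333)·(-0.5) + (-1.1667)·(1.5)) / 5 = 10.5/5 = 2.1
  S[W,W] = ((-1.5)·(-1.5) + (-2.5)·(-2.5) + (-1.5)·(-1.5) + (4.5)·(4.5) + (-0.5)·(-0.5) + (1.5)·(1.5)) / 5 = 33.5/5 = 6.7

S is symmetric (S[j,i] = S[i,j]). Assembling:

S = [[4.1667, -0.2333, 2.1],
 [-0.2333, 4.5667, 2.1],
 [2.1, 2.1, 6.7]]


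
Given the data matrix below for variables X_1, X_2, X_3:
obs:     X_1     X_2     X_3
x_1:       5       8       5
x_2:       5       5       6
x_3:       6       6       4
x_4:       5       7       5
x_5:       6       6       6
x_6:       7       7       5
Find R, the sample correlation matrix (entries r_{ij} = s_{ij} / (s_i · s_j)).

Step 1 — column means:
  mean(X_1) = (5 + 5 + 6 + 5 + 6 + 7) / 6 = 34/6 = 5.6667
  mean(X_2) = (8 + 5 + 6 + 7 + 6 + 7) / 6 = 39/6 = 6.5
  mean(X_3) = (5 + 6 + 4 + 5 + 6 + 5) / 6 = 31/6 = 5.1667

Step 2 — sample variances and covariances s[i,j] = (1/(n-1)) · Σ_k (x_{k,i} - mean_i) · (x_{k,j} - mean_j), with n-1 = 5:
  s[X_1,X_1] = ((-0.6667)·(-0.6667) + (-0.6667)·(-0.6667) + (0.3333)·(0.3333) + (-0.6667)·(-0.6667) + (0.3333)·(0.3333) + (1.3333)·(1.3333)) / 5 = 3.3333/5 = 0.6667
  s[X_1,X_2] = ((-0.6667)·(1.5) + (-0.6667)·(-1.5) + (0.3333)·(-0.5) + (-0.6667)·(0.5) + (0.3333)·(-0.5) + (1.3333)·(0.5)) / 5 = 0/5 = 0
  s[X_1,X_3] = ((-0.6667)·(-0.1667) + (-0.6667)·(0.8333) + (0.3333)·(-1.1667) + (-0.6667)·(-0.1667) + (0.3333)·(0.8333) + (1.3333)·(-0.1667)) / 5 = -0.6667/5 = -0.1333
  s[X_2,X_2] = ((1.5)·(1.5) + (-1.5)·(-1.5) + (-0.5)·(-0.5) + (0.5)·(0.5) + (-0.5)·(-0.5) + (0.5)·(0.5)) / 5 = 5.5/5 = 1.1
  s[X_2,X_3] = ((1.5)·(-0.1667) + (-1.5)·(0.8333) + (-0.5)·(-1.1667) + (0.5)·(-0.1667) + (-0.5)·(0.8333) + (0.5)·(-0.1667)) / 5 = -1.5/5 = -0.3
  s[X_3,X_3] = ((-0.1667)·(-0.1667) + (0.8333)·(0.8333) + (-1.1667)·(-1.1667) + (-0.1667)·(-0.1667) + (0.8333)·(0.8333) + (-0.1667)·(-0.1667)) / 5 = 2.8333/5 = 0.5667
  Sample standard deviations s_i = √(s[i,i]):
  s(X_1) = √(0.6667) = 0.8165
  s(X_2) = √(1.1) = 1.0488
  s(X_3) = √(0.5667) = 0.7528

Step 3 — r_{ij} = s_{ij} / (s_i · s_j):
  r[X_1,X_1] = 1 (diagonal).
  r[X_1,X_2] = 0 / (0.8165 · 1.0488) = 0 / 0.8563 = 0
  r[X_1,X_3] = -0.1333 / (0.8165 · 0.7528) = -0.1333 / 0.6146 = -0.2169
  r[X_2,X_2] = 1 (diagonal).
  r[X_2,X_3] = -0.3 / (1.0488 · 0.7528) = -0.3 / 0.7895 = -0.38
  r[X_3,X_3] = 1 (diagonal).

R is symmetric with unit diagonal. Assembling:

R = [[1, 0, -0.2169],
 [0, 1, -0.38],
 [-0.2169, -0.38, 1]]


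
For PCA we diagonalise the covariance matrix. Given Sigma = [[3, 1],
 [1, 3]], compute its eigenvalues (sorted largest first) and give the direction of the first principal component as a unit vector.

Step 1 — characteristic polynomial of 2×2 Sigma:
  det(Sigma - λI) = λ² - trace · λ + det = 0.
  trace = 3 + 3 = 6, det = 3·3 - (1)² = 8.
Step 2 — discriminant:
  Δ = trace² - 4·det = 36 - 32 = 4.
Step 3 — eigenvalues:
  λ = (trace ± √Δ)/2 = (6 ± 2)/2,
  λ_1 = 4,  λ_2 = 2.

Step 4 — unit eigenvector for λ_1: solve (Sigma - λ_1 I)v = 0. First row:
  (3 - 4)·v_x + (1)·v_y = 0, i.e. (-1)·v_x + (1)·v_y = 0,
  so v ∝ (b, λ_1 - a) = (1, 1) = u.
  ||u|| = √((1)² + (1)²) = √(2) ≈ 1.4142,
  v_1 = u/||u|| ≈ (0.7071, 0.7071) (||v_1|| = 1).

λ_1 = 4,  λ_2 = 2;  v_1 ≈ (0.7071, 0.7071)


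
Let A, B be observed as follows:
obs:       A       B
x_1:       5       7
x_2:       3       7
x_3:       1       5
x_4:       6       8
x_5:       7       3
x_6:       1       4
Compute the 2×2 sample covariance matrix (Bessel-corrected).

Step 1 — column means:
  mean(A) = (5 + 3 + 1 + 6 + 7 + 1) / 6 = 23/6 = 3.8333
  mean(B) = (7 + 7 + 5 + 8 + 3 + 4) / 6 = 34/6 = 5.6667

Step 2 — sample covariance S[i,j] = (1/(n-1)) · Σ_k (x_{k,i} - mean_i) · (x_{k,j} - mean_j), with n-1 = 5.
  S[A,A] = ((1.1667)·(1.1667) + (-0.8333)·(-0.8333) + (-2.8333)·(-2.8333) + (2.1667)·(2.1667) + (3.1667)·(3.1667) + (-2.8333)·(-2.8333)) / 5 = 32.8333/5 = 6.5667
  S[A,B] = ((1.1667)·(1.3333) + (-0.8333)·(1.3333) + (-2.8333)·(-0.6667) + (2.1667)·(2.3333) + (3.1667)·(-2.6667) + (-2.8333)·(-1.6667)) / 5 = 3.6667/5 = 0.7333
  S[B,B] = ((1.3333)·(1.3333) + (1.3333)·(1.3333) + (-0.6667)·(-0.6667) + (2.3333)·(2.3333) + (-2.6667)·(-2.6667) + (-1.6667)·(-1.6667)) / 5 = 19.3333/5 = 3.8667

S is symmetric (S[j,i] = S[i,j]). Assembling:

S = [[6.5667, 0.7333],
 [0.7333, 3.8667]]


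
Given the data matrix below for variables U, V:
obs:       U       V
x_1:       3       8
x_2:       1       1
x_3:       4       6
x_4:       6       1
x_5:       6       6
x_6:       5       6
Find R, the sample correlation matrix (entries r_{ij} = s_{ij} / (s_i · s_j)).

Step 1 — column means:
  mean(U) = (3 + 1 + 4 + 6 + 6 + 5) / 6 = 25/6 = 4.1667
  mean(V) = (8 + 1 + 6 + 1 + 6 + 6) / 6 = 28/6 = 4.6667

Step 2 — sample variances and covariances s[i,j] = (1/(n-1)) · Σ_k (x_{k,i} - mean_i) · (x_{k,j} - mean_j), with n-1 = 5:
  s[U,U] = ((-1.1667)·(-1.1667) + (-3.1667)·(-3.1667) + (-0.1667)·(-0.1667) + (1.8333)·(1.8333) + (1.8333)·(1.8333) + (0.8333)·(0.8333)) / 5 = 18.8333/5 = 3.7667
  s[U,V] = ((-1.1667)·(3.3333) + (-3.1667)·(-3.6667) + (-0.1667)·(1.3333) + (1.8333)·(-3.6667) + (1.8333)·(1.3333) + (0.8333)·(1.3333)) / 5 = 4.3333/5 = 0.8667
  s[V,V] = ((3.3333)·(3.3333) + (-3.6667)·(-3.6667) + (1.3333)·(1.3333) + (-3.6667)·(-3.6667) + (1.3333)·(1.3333) + (1.3333)·(1.3333)) / 5 = 43.3333/5 = 8.6667
  Sample standard deviations s_i = √(s[i,i]):
  s(U) = √(3.7667) = 1.9408
  s(V) = √(8.6667) = 2.9439

Step 3 — r_{ij} = s_{ij} / (s_i · s_j):
  r[U,U] = 1 (diagonal).
  r[U,V] = 0.8667 / (1.9408 · 2.9439) = 0.8667 / 5.7135 = 0.1517
  r[V,V] = 1 (diagonal).

R is symmetric with unit diagonal. Assembling:

R = [[1, 0.1517],
 [0.1517, 1]]


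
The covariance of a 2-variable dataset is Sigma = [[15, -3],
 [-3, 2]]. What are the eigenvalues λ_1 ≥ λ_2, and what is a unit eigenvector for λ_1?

Step 1 — characteristic polynomial of 2×2 Sigma:
  det(Sigma - λI) = λ² - trace · λ + det = 0.
  trace = 15 + 2 = 17, det = 15·2 - (-3)² = 21.
Step 2 — discriminant:
  Δ = trace² - 4·det = 289 - 84 = 205.
Step 3 — eigenvalues:
  λ = (trace ± √Δ)/2 = (17 ± 14.3178)/2,
  λ_1 = 15.6589,  λ_2 = 1.3411.

Step 4 — unit eigenvector for λ_1: solve (Sigma - λ_1 I)v = 0. First row:
  (15 - 15.6589)·v_x + (-3)·v_y = 0, i.e. (-0.6589)·v_x + (-3)·v_y = 0,
  so v ∝ (b, λ_1 - a) = (-3, 0.6589); multiply by -1 so the first entry is positive: u = (3, -0.6589).
  ||u|| = √((3)² + (-0.6589)²) = √(9.4342) ≈ 3.0715,
  v_1 = u/||u|| ≈ (0.9767, -0.2145) (||v_1|| = 1).

λ_1 = 15.6589,  λ_2 = 1.3411;  v_1 ≈ (0.9767, -0.2145)
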